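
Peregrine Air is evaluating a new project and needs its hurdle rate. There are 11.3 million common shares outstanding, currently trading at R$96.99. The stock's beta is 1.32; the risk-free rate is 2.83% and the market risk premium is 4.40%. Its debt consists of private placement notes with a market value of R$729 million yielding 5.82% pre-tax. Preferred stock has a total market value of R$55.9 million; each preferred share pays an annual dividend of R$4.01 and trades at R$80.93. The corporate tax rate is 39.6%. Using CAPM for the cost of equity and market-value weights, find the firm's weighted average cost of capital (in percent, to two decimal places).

6.54%

Cost of equity via CAPM: Re = 2.83% + 1.32 × 4.4% = 8.6380%.
Cost of preferred: Rp = 4.01 / 80.93 = 4.9549%.
Market value of equity E = 96.99 × 11.3m = 1095.987m.
Total capital V = 1095.987 + 55.9 + 729 = 1880.887.
Equity: weight = 1095.987/1880.887 = 0.5827; cost = 8.638%.
Preferred: weight = 55.9/1880.887 = 0.0297; cost = 4.9549%.
Private placement notes: weight = 729/1880.887 = 0.3876; after-tax cost = 5.82% × (1 − 39.6%) = 3.5153%.
WACC = 0.5827 × 8.6380% + 0.0297 × 4.9549% + 0.3876 × 3.5153% = 6.5431%.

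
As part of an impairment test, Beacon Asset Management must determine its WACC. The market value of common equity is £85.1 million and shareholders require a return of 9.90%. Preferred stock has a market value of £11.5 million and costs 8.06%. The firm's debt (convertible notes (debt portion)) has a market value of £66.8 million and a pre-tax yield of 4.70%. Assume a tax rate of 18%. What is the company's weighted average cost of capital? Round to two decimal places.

Total capital V = 85.1 + 11.5 + 66.8 = 163.4.
Equity: weight = 85.1/163.4 = 0.5208; cost = 9.9%.
Preferred: weight = 11.5/163.4 = 0.0704; cost = 8.06%.
Convertible notes (debt portion): weight = 66.8/163.4 = 0.4088; after-tax cost = 4.7% × (1 − 18%) = 3.8540%.
WACC = 0.5208 × 9.9000% + 0.0704 × 8.0600% + 0.4088 × 3.8540% = 7.2988%.

7.30%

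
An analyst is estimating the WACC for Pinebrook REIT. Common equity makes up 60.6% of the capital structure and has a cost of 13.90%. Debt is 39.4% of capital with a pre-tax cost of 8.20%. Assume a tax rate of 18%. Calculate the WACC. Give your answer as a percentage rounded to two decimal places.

After-tax cost of debt = 8.2% × (1 − 18%) = 6.7240%.
WACC = 0.606 × 13.9000% + 0.394 × 6.7240% = 11.0727%.

11.07%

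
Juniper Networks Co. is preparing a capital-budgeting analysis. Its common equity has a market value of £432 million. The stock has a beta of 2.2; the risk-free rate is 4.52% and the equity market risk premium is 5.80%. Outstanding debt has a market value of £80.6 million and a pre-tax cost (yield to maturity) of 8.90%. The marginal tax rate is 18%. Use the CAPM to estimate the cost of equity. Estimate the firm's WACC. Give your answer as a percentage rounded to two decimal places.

15.71%

Cost of equity via CAPM: Re = 4.52% + 2.2 × 5.8% = 17.2800%.
Total capital V = 432 + 80.6 = 512.6.
Equity: weight = 432/512.6 = 0.8428; cost = 17.28%.
Debt: weight = 80.6/512.6 = 0.1572; after-tax cost = 8.9% × (1 − 18%) = 7.2980%.
WACC = 0.8428 × 17.2800% + 0.1572 × 7.2980% = 15.7105%.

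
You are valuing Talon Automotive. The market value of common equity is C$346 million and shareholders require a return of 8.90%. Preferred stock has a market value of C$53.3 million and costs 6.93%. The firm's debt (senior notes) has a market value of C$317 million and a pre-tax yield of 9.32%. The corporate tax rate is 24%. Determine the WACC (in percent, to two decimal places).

7.95%

Total capital V = 346 + 53.3 + 317 = 716.3.
Equity: weight = 346/716.3 = 0.4830; cost = 8.9%.
Preferred: weight = 53.3/716.3 = 0.0744; cost = 6.93%.
Senior notes: weight = 317/716.3 = 0.4426; after-tax cost = 9.32% × (1 − 24%) = 7.0832%.
WACC = 0.4830 × 8.9000% + 0.0744 × 6.9300% + 0.4426 × 7.0832% = 7.9494%.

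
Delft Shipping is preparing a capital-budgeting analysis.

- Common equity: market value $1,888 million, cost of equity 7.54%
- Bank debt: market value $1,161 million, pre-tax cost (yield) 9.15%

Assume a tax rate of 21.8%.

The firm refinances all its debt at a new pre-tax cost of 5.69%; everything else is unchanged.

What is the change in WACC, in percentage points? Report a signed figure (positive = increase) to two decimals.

Current WACC:
Total capital V = 1888 + 1161 = 3049.
Equity: weight = 1888/3049 = 0.6192; cost = 7.54%.
Bank debt: weight = 1161/3049 = 0.3808; after-tax cost = 9.15% × (1 − 21.8%) = 7.1553%.
WACC = 0.6192 × 7.5400% + 0.3808 × 7.1553% = 7.3935%.
After the change:
Total capital V = 1888 + 1161 = 3049.
Equity: weight = 1888/3049 = 0.6192; cost = 7.54%.
Bank debt: weight = 1161/3049 = 0.3808; after-tax cost = 5.69% × (1 − 21.8%) = 4.4496%.
WACC = 0.6192 × 7.5400% + 0.3808 × 4.4496% = 6.3632%.
Change in WACC = 6.3632% − 7.3935% = -1.0303 pp.

-1.03 pp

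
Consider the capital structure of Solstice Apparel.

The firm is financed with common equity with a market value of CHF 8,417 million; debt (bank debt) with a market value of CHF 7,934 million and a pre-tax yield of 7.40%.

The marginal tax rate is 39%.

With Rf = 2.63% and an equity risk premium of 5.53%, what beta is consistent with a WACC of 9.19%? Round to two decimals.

Total capital V = 8417 + 7934 = 16351.
Equity weight = 8417/16351 = 0.5148.
Bank debt weight = 7934/16351 = 0.4852.
Debt contribution = 0.4852 × 7.4% × (1 − 39%) = 2.1903%.
Required equity contribution = 9.19% − 2.1903% = 6.9997%  ⇒  Re = 13.5977%.
CAPM: 13.5977% = 2.63% + β × 5.53%  ⇒  β = 1.9833.

1.98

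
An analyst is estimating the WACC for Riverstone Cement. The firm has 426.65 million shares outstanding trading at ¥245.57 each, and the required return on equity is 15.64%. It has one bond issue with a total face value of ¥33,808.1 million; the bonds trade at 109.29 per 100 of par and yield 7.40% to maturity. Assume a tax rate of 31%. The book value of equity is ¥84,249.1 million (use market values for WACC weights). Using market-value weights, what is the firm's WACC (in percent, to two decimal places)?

12.89%

Market value of equity E = 245.57 × 426.65m = 104772.4405m. Market value of debt D = 33808.1m × 109.29/100 = 36948.87249m.
Total capital V = 104772.4405 + 36948.87249 = 141721.31299.
Equity: weight = 104772.4405/141721.31299 = 0.7393; cost = 15.64%.
Bonds outstanding: weight = 36948.87249/141721.31299 = 0.2607; after-tax cost = 7.4% × (1 − 31%) = 5.1060%.
WACC = 0.7393 × 15.6400% + 0.2607 × 5.1060% = 12.8936%.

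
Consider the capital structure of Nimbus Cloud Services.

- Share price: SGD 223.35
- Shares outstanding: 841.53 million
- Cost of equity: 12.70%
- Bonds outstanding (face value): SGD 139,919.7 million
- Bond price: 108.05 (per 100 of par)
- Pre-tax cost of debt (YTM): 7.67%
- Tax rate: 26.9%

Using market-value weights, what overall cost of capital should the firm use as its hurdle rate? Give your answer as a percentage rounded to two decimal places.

Market value of equity E = 223.35 × 841.53m = 187955.7255m. Market value of debt D = 139919.7m × 108.05/100 = 151183.23585m.
Total capital V = 187955.7255 + 151183.23585 = 339138.96135.
Equity: weight = 187955.7255/339138.96135 = 0.5542; cost = 12.7%.
Bonds outstanding: weight = 151183.23585/339138.96135 = 0.4458; after-tax cost = 7.67% × (1 − 26.9%) = 5.6068%.
WACC = 0.5542 × 12.7000% + 0.4458 × 5.6068% = 9.5379%.

9.54%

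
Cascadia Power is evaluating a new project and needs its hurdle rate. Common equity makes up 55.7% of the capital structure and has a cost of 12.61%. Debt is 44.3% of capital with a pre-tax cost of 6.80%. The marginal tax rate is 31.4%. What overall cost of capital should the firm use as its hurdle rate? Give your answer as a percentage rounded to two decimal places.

After-tax cost of debt = 6.8% × (1 − 31.4%) = 4.6648%.
WACC = 0.557 × 12.6100% + 0.443 × 4.6648% = 9.0903%.

9.09%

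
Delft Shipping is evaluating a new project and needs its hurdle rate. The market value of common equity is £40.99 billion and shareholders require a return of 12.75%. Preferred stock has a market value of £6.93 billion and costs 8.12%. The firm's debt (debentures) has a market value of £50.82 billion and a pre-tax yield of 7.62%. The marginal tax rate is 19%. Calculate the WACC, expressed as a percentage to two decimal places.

Total capital V = 40.99 + 6.93 + 50.82 = 98.74.
Equity: weight = 40.99/98.74 = 0.4151; cost = 12.75%.
Preferred: weight = 6.93/98.74 = 0.0702; cost = 8.12%.
Debentures: weight = 50.82/98.74 = 0.5147; after-tax cost = 7.62% × (1 − 19%) = 6.1722%.
WACC = 0.4151 × 12.7500% + 0.0702 × 8.1200% + 0.5147 × 6.1722% = 9.0396%.

9.04%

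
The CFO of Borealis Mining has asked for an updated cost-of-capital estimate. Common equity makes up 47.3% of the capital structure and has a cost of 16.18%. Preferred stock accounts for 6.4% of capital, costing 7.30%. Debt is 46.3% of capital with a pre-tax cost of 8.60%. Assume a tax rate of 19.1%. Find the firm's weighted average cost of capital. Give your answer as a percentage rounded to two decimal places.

After-tax cost of debt = 8.6% × (1 − 19.1%) = 6.9574%.
WACC = 0.473 × 16.1800% + 0.064 × 7.3000% + 0.463 × 6.9574% = 11.3416%.

11.34%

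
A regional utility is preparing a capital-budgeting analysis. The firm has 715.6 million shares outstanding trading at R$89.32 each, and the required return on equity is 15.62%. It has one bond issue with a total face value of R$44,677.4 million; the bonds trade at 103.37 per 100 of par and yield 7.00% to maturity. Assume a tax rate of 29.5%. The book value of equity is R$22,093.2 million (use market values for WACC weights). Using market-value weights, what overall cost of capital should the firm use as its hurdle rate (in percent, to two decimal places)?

11.14%

Market value of equity E = 89.32 × 715.6m = 63917.392m. Market value of debt D = 44677.4m × 103.37/100 = 46183.02838m.
Total capital V = 63917.392 + 46183.02838 = 110100.42038.
Equity: weight = 63917.392/110100.42038 = 0.5805; cost = 15.62%.
Bonds outstanding: weight = 46183.02838/110100.42038 = 0.4195; after-tax cost = 7% × (1 − 29.5%) = 4.9350%.
WACC = 0.5805 × 15.6200% + 0.4195 × 4.9350% = 11.1380%.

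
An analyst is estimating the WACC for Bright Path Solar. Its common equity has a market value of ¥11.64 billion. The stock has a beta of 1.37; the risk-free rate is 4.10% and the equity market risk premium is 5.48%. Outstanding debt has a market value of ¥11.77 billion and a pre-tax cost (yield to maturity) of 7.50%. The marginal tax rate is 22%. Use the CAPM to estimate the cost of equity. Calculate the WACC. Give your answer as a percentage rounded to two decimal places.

8.71%

Cost of equity via CAPM: Re = 4.1% + 1.37 × 5.48% = 11.6076%.
Total capital V = 11.64 + 11.77 = 23.41.
Equity: weight = 11.64/23.41 = 0.4972; cost = 11.6076%.
Debt: weight = 11.77/23.41 = 0.5028; after-tax cost = 7.5% × (1 − 22%) = 5.8500%.
WACC = 0.4972 × 11.6076% + 0.5028 × 5.8500% = 8.7128%.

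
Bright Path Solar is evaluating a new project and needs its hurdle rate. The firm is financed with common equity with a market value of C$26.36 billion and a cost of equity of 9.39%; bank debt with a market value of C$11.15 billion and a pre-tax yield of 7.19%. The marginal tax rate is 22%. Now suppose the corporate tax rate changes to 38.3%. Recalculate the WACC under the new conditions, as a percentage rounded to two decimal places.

7.92%

After the change:
Total capital V = 26.36 + 11.15 = 37.51.
Equity: weight = 26.36/37.51 = 0.7027; cost = 9.39%.
Bank debt: weight = 11.15/37.51 = 0.2973; after-tax cost = 7.19% × (1 − 38.3%) = 4.4362%.
WACC = 0.7027 × 9.3900% + 0.2973 × 4.4362% = 7.9175%.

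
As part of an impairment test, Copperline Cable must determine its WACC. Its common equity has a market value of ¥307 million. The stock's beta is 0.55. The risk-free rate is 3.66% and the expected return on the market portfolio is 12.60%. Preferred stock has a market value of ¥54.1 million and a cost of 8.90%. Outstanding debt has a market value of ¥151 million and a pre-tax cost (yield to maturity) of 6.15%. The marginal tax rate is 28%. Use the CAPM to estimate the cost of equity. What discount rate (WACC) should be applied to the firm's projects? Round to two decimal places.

7.39%

Market risk premium = 12.6% − 3.66% = 8.94%.
Cost of equity via CAPM: Re = 3.66% + 0.55 × 8.94% = 8.5770%.
Total capital V = 307 + 54.1 + 151 = 512.1.
Equity: weight = 307/512.1 = 0.5995; cost = 8.577%.
Preferred: weight = 54.1/512.1 = 0.1056; cost = 8.9%.
Debt: weight = 151/512.1 = 0.2949; after-tax cost = 6.15% × (1 − 28%) = 4.4280%.
WACC = 0.5995 × 8.5770% + 0.1056 × 8.9000% + 0.2949 × 4.4280% = 7.3877%.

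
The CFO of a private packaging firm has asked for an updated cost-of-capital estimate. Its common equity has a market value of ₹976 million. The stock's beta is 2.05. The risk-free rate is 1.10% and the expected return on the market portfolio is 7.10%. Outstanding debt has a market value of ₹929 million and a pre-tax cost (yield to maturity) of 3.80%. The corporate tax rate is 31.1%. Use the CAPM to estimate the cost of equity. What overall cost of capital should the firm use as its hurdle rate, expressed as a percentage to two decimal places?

Market risk premium = 7.1% − 1.1% = 6.0%.
Cost of equity via CAPM: Re = 1.1% + 2.05 × 6.0% = 13.4000%.
Total capital V = 976 + 929 = 1905.
Equity: weight = 976/1905 = 0.5123; cost = 13.4%.
Debt: weight = 929/1905 = 0.4877; after-tax cost = 3.8% × (1 − 31.1%) = 2.6182%.
WACC = 0.5123 × 13.4000% + 0.4877 × 2.6182% = 8.1421%.

8.14%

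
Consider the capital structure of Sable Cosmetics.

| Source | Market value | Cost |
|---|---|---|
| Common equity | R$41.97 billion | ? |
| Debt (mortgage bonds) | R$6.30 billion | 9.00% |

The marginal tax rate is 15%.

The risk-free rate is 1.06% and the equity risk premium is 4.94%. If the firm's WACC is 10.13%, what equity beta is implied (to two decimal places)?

Total capital V = 41.97 + 6.3 = 48.27.
Equity weight = 41.97/48.27 = 0.8695.
Mortgage bonds weight = 6.3/48.27 = 0.1305.
Debt contribution = 0.1305 × 9% × (1 − 15%) = 0.9984%.
Required equity contribution = 10.13% − 0.9984% = 9.1316%  ⇒  Re = 10.5023%.
CAPM: 10.5023% = 1.06% + β × 4.94%  ⇒  β = 1.9114.

1.91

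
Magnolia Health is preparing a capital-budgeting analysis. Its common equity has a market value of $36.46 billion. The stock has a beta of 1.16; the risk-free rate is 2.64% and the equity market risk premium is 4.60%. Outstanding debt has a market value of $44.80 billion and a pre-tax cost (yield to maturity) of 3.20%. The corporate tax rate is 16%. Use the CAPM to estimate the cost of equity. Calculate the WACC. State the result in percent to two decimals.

5.06%

Cost of equity via CAPM: Re = 2.64% + 1.16 × 4.6% = 7.9760%.
Total capital V = 36.46 + 44.8 = 81.26.
Equity: weight = 36.46/81.26 = 0.4487; cost = 7.976%.
Debt: weight = 44.8/81.26 = 0.5513; after-tax cost = 3.2% × (1 − 16%) = 2.6880%.
WACC = 0.4487 × 7.9760% + 0.5513 × 2.6880% = 5.0606%.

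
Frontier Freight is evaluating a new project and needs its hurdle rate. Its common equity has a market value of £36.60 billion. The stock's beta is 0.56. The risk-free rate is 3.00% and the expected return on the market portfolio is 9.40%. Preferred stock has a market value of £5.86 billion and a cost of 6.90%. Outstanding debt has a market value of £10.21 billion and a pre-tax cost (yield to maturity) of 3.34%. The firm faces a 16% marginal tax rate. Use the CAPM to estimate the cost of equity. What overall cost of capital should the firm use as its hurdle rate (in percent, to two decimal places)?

Market risk premium = 9.4% − 3.0% = 6.4%.
Cost of equity via CAPM: Re = 3.0% + 0.56 × 6.4% = 6.5840%.
Total capital V = 36.6 + 5.86 + 10.21 = 52.67.
Equity: weight = 36.6/52.67 = 0.6949; cost = 6.584%.
Preferred: weight = 5.86/52.67 = 0.1113; cost = 6.9%.
Debt: weight = 10.21/52.67 = 0.1938; after-tax cost = 3.34% × (1 − 16%) = 2.8056%.
WACC = 0.6949 × 6.5840% + 0.1113 × 6.9000% + 0.1938 × 2.8056% = 5.8867%.

5.89%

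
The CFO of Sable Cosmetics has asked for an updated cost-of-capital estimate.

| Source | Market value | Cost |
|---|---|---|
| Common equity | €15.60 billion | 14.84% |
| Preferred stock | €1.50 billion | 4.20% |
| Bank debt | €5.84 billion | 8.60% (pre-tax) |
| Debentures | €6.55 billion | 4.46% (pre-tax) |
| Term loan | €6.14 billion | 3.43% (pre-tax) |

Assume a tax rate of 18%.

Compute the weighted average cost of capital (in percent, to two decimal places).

Total capital V = 15.6 + 1.5 + 5.84 + 6.55 + 6.14 = 35.63.
Equity: weight = 15.6/35.63 = 0.4378; cost = 14.84%.
Preferred: weight = 1.5/35.63 = 0.0421; cost = 4.2%.
Bank debt: weight = 5.84/35.63 = 0.1639; after-tax cost = 8.6% × (1 − 18%) = 7.0520%.
Debentures: weight = 6.55/35.63 = 0.1838; after-tax cost = 4.46% × (1 − 18%) = 3.6572%.
Term loan: weight = 6.14/35.63 = 0.1723; after-tax cost = 3.43% × (1 − 18%) = 2.8126%.
WACC = 0.4378 × 14.8400% + 0.0421 × 4.2000% + 0.1639 × 7.0520% + 0.1838 × 3.6572% + 0.1723 × 2.8126% = 8.9871%.

8.99%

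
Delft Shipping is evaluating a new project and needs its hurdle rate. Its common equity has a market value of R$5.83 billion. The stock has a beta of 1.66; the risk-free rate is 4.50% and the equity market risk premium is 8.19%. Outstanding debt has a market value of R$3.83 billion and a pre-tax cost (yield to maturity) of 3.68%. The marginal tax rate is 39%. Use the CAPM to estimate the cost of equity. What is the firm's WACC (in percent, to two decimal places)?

11.81%

Cost of equity via CAPM: Re = 4.5% + 1.66 × 8.19% = 18.0954%.
Total capital V = 5.83 + 3.83 = 9.66.
Equity: weight = 5.83/9.66 = 0.6035; cost = 18.0954%.
Debt: weight = 3.83/9.66 = 0.3965; after-tax cost = 3.68% × (1 − 39%) = 2.2448%.
WACC = 0.6035 × 18.0954% + 0.3965 × 2.2448% = 11.8109%.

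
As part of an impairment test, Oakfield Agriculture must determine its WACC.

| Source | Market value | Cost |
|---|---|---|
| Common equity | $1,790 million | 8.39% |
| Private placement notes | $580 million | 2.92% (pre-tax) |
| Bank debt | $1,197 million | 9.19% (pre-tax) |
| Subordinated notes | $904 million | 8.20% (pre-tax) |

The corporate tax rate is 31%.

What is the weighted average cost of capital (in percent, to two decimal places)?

Total capital V = 1790 + 580 + 1197 + 904 = 4471.
Equity: weight = 1790/4471 = 0.4004; cost = 8.39%.
Private placement notes: weight = 580/4471 = 0.1297; after-tax cost = 2.92% × (1 − 31%) = 2.0148%.
Bank debt: weight = 1197/4471 = 0.2677; after-tax cost = 9.19% × (1 − 31%) = 6.3411%.
Subordinated notes: weight = 904/4471 = 0.2022; after-tax cost = 8.2% × (1 − 31%) = 5.6580%.
WACC = 0.4004 × 8.3900% + 0.1297 × 2.0148% + 0.2677 × 6.3411% + 0.2022 × 5.6580% = 6.4620%.

6.46%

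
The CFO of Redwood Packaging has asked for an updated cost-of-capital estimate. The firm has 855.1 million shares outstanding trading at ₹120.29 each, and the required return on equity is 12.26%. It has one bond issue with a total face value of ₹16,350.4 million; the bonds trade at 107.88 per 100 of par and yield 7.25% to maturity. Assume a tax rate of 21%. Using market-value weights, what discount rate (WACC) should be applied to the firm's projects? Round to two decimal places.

11.30%

Market value of equity E = 120.29 × 855.1m = 102859.979m. Market value of debt D = 16350.4m × 107.88/100 = 17638.81152m.
Total capital V = 102859.979 + 17638.81152 = 120498.79052.
Equity: weight = 102859.979/120498.79052 = 0.8536; cost = 12.26%.
Bonds outstanding: weight = 17638.81152/120498.79052 = 0.1464; after-tax cost = 7.25% × (1 − 21%) = 5.7275%.
WACC = 0.8536 × 12.2600% + 0.1464 × 5.7275% = 11.3038%.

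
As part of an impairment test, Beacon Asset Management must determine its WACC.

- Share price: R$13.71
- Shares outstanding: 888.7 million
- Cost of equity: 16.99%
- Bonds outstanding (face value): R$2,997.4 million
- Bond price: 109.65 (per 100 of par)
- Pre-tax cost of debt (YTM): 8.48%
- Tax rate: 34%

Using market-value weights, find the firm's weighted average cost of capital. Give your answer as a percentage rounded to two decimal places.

14.57%

Market value of equity E = 13.71 × 888.7m = 12184.077m. Market value of debt D = 2997.4m × 109.65/100 = 3286.6491m.
Total capital V = 12184.077 + 3286.6491 = 15470.7261.
Equity: weight = 12184.077/15470.7261 = 0.7876; cost = 16.99%.
Bonds outstanding: weight = 3286.6491/15470.7261 = 0.2124; after-tax cost = 8.48% × (1 − 34%) = 5.5968%.
WACC = 0.7876 × 16.9900% + 0.2124 × 5.5968% = 14.5696%.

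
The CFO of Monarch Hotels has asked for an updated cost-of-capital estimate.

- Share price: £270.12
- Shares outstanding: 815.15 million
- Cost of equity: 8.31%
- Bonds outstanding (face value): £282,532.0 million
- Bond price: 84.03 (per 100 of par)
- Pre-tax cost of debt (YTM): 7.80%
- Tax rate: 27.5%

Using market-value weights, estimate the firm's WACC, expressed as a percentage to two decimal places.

6.93%

Market value of equity E = 270.12 × 815.15m = 220188.318m. Market value of debt D = 282532m × 84.03/100 = 237411.6396m.
Total capital V = 220188.318 + 237411.6396 = 457599.9576.
Equity: weight = 220188.318/457599.9576 = 0.4812; cost = 8.31%.
Bonds outstanding: weight = 237411.6396/457599.9576 = 0.5188; after-tax cost = 7.8% × (1 − 27.5%) = 5.6550%.
WACC = 0.4812 × 8.3100% + 0.5188 × 5.6550% = 6.9325%.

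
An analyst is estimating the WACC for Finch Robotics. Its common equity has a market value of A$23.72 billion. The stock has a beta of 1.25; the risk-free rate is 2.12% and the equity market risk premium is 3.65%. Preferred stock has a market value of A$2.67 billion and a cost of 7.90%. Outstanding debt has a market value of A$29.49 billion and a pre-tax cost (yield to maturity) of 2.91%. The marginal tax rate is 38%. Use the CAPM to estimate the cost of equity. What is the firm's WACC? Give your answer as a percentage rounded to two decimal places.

4.17%

Cost of equity via CAPM: Re = 2.12% + 1.25 × 3.65% = 6.6825%.
Total capital V = 23.72 + 2.67 + 29.49 = 55.88.
Equity: weight = 23.72/55.88 = 0.4245; cost = 6.6825%.
Preferred: weight = 2.67/55.88 = 0.0478; cost = 7.9%.
Debt: weight = 29.49/55.88 = 0.5277; after-tax cost = 2.91% × (1 − 38%) = 1.8042%.
WACC = 0.4245 × 6.6825% + 0.0478 × 7.9000% + 0.5277 × 1.8042% = 4.1662%.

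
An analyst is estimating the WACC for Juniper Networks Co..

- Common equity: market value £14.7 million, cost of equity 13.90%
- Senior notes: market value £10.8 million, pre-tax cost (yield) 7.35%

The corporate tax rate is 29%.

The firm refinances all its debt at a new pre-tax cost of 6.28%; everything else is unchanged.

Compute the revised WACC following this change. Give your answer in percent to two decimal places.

9.90%

After the change:
Total capital V = 14.7 + 10.8 = 25.5.
Equity: weight = 14.7/25.5 = 0.5765; cost = 13.9%.
Senior notes: weight = 10.8/25.5 = 0.4235; after-tax cost = 6.28% × (1 − 29%) = 4.4588%.
WACC = 0.5765 × 13.9000% + 0.4235 × 4.4588% = 9.9014%.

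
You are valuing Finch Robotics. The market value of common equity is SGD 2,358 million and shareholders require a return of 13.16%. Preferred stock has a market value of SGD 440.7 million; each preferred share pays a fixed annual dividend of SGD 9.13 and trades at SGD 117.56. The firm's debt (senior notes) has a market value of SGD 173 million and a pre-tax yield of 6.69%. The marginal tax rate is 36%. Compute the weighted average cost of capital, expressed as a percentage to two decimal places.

11.84%

Cost of preferred: Rp = 9.13 / 117.56 = 7.7662%.
Total capital V = 2358 + 440.7 + 173 = 2971.7.
Equity: weight = 2358/2971.7 = 0.7935; cost = 13.16%.
Preferred: weight = 440.7/2971.7 = 0.1483; cost = 7.7662%.
Senior notes: weight = 173/2971.7 = 0.0582; after-tax cost = 6.69% × (1 − 36%) = 4.2816%.
WACC = 0.7935 × 13.1600% + 0.1483 × 7.7662% + 0.0582 × 4.2816% = 11.8432%.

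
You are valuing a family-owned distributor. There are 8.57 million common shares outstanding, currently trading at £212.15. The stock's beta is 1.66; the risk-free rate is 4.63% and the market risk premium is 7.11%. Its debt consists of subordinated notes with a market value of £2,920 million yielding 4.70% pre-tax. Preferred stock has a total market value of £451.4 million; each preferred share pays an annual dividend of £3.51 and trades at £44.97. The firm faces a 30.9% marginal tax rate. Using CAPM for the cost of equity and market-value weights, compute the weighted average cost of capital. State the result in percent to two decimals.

Cost of equity via CAPM: Re = 4.63% + 1.66 × 7.11% = 16.4326%.
Cost of preferred: Rp = 3.51 / 44.97 = 7.8052%.
Market value of equity E = 212.15 × 8.57m = 1818.1255m.
Total capital V = 1818.1255 + 451.4 + 2920 = 5189.5255.
Equity: weight = 1818.1255/5189.5255 = 0.3503; cost = 16.4326%.
Preferred: weight = 451.4/5189.5255 = 0.0870; cost = 7.8052%.
Subordinated notes: weight = 2920/5189.5255 = 0.5627; after-tax cost = 4.7% × (1 − 30.9%) = 3.2477%.
WACC = 0.3503 × 16.4326% + 0.0870 × 7.8052% + 0.5627 × 3.2477% = 8.2634%.

8.26%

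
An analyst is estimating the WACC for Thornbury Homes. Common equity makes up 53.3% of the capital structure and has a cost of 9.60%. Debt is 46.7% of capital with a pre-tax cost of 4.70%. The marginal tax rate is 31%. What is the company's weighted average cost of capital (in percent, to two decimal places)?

6.63%

After-tax cost of debt = 4.7% × (1 − 31%) = 3.2430%.
WACC = 0.533 × 9.6000% + 0.467 × 3.2430% = 6.6313%.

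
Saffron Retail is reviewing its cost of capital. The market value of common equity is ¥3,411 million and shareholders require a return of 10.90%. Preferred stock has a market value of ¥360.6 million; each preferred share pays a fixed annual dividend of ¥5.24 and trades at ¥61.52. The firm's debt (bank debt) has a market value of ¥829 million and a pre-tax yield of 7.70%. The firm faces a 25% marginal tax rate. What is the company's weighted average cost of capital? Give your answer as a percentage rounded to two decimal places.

Cost of preferred: Rp = 5.24 / 61.52 = 8.5176%.
Total capital V = 3411 + 360.6 + 829 = 4600.6.
Equity: weight = 3411/4600.6 = 0.7414; cost = 10.9%.
Preferred: weight = 360.6/4600.6 = 0.0784; cost = 8.5176%.
Bank debt: weight = 829/4600.6 = 0.1802; after-tax cost = 7.7% × (1 − 25%) = 5.7750%.
WACC = 0.7414 × 10.9000% + 0.0784 × 8.5176% + 0.1802 × 5.7750% = 9.7898%.

9.79%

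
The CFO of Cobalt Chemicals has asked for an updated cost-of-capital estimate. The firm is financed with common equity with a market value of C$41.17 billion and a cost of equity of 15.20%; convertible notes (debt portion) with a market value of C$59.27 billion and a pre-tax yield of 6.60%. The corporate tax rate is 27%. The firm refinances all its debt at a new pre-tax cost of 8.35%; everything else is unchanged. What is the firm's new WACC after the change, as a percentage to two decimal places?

9.83%

After the change:
Total capital V = 41.17 + 59.27 = 100.44.
Equity: weight = 41.17/100.44 = 0.4099; cost = 15.2%.
Convertible notes (debt portion): weight = 59.27/100.44 = 0.5901; after-tax cost = 8.35% × (1 − 27%) = 6.0955%.
WACC = 0.4099 × 15.2000% + 0.5901 × 6.0955% = 9.8274%.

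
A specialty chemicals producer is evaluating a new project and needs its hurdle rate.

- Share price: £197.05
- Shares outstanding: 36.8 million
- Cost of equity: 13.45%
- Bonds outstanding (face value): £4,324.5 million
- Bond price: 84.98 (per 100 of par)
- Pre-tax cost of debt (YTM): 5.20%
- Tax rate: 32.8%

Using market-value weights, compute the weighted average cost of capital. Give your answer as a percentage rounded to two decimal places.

10.10%

Market value of equity E = 197.05 × 36.8m = 7251.44m. Market value of debt D = 4324.5m × 84.98/100 = 3674.9601m.
Total capital V = 7251.44 + 3674.9601 = 10926.4001.
Equity: weight = 7251.44/10926.4001 = 0.6637; cost = 13.45%.
Bonds outstanding: weight = 3674.9601/10926.4001 = 0.3363; after-tax cost = 5.2% × (1 − 32.8%) = 3.4944%.
WACC = 0.6637 × 13.4500% + 0.3363 × 3.4944% = 10.1016%.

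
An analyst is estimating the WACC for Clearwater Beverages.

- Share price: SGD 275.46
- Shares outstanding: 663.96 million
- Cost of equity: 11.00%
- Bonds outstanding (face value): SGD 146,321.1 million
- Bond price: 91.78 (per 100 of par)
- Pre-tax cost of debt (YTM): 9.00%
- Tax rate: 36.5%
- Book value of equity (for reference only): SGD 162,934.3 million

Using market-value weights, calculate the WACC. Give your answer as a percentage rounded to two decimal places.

Market value of equity E = 275.46 × 663.96m = 182894.4216m. Market value of debt D = 146321.1m × 91.78/100 = 134293.50558m.
Total capital V = 182894.4216 + 134293.50558 = 317187.92718.
Equity: weight = 182894.4216/317187.92718 = 0.5766; cost = 11%.
Bonds outstanding: weight = 134293.50558/317187.92718 = 0.4234; after-tax cost = 9% × (1 − 36.5%) = 5.7150%.
WACC = 0.5766 × 11.0000% + 0.4234 × 5.7150% = 8.7624%.

8.76%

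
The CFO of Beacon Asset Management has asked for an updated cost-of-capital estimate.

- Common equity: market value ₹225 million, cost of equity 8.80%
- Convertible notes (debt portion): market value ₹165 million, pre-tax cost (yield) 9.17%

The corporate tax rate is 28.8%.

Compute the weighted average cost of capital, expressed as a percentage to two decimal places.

7.84%

Total capital V = 225 + 165 = 390.
Equity: weight = 225/390 = 0.5769; cost = 8.8%.
Convertible notes (debt portion): weight = 165/390 = 0.4231; after-tax cost = 9.17% × (1 − 28.8%) = 6.5290%.
WACC = 0.5769 × 8.8000% + 0.4231 × 6.5290% = 7.8392%.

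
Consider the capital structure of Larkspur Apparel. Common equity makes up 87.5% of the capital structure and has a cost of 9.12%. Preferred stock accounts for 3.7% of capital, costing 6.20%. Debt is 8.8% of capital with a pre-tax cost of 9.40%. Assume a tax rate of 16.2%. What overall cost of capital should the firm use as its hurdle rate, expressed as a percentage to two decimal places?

8.90%

After-tax cost of debt = 9.4% × (1 − 16.2%) = 7.8772%.
WACC = 0.875 × 9.1200% + 0.037 × 6.2000% + 0.088 × 7.8772% = 8.9026%.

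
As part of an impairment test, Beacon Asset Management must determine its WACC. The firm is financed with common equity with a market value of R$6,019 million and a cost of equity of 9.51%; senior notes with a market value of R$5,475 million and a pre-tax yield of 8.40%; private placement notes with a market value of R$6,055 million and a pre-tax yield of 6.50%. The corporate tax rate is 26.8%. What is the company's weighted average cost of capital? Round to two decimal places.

Total capital V = 6019 + 5475 + 6055 = 17549.
Equity: weight = 6019/17549 = 0.3430; cost = 9.51%.
Senior notes: weight = 5475/17549 = 0.3120; after-tax cost = 8.4% × (1 − 26.8%) = 6.1488%.
Private placement notes: weight = 6055/17549 = 0.3450; after-tax cost = 6.5% × (1 − 26.8%) = 4.7580%.
WACC = 0.3430 × 9.5100% + 0.3120 × 6.1488% + 0.3450 × 4.7580% = 6.8218%.

6.82%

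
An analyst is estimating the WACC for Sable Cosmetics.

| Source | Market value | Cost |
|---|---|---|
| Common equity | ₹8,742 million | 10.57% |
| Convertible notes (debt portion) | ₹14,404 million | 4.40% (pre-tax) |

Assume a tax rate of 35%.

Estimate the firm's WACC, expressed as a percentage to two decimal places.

Total capital V = 8742 + 14404 = 23146.
Equity: weight = 8742/23146 = 0.3777; cost = 10.57%.
Convertible notes (debt portion): weight = 14404/23146 = 0.6223; after-tax cost = 4.4% × (1 − 35%) = 2.8600%.
WACC = 0.3777 × 10.5700% + 0.6223 × 2.8600% = 5.7720%.

5.77%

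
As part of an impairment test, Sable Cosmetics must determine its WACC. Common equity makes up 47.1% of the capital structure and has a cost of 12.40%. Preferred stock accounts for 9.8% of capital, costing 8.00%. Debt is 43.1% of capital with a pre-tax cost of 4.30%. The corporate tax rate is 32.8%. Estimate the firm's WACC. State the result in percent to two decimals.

After-tax cost of debt = 4.3% × (1 − 32.8%) = 2.8896%.
WACC = 0.471 × 12.4000% + 0.098 × 8.0000% + 0.431 × 2.8896% = 7.8698%.

7.87%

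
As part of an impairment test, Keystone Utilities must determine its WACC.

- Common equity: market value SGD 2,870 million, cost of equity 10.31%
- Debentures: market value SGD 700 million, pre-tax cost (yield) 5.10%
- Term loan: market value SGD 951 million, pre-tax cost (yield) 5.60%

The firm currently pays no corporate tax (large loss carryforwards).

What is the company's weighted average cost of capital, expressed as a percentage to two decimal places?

8.51%

Total capital V = 2870 + 700 + 951 = 4521.
Equity: weight = 2870/4521 = 0.6348; cost = 10.31%.
Debentures: weight = 700/4521 = 0.1548; after-tax cost = 5.1% × (1 − 0%) = 5.1000%.
Term loan: weight = 951/4521 = 0.2104; after-tax cost = 5.6% × (1 − 0%) = 5.6000%.
WACC = 0.6348 × 10.3100% + 0.1548 × 5.1000% + 0.2104 × 5.6000% = 8.5126%.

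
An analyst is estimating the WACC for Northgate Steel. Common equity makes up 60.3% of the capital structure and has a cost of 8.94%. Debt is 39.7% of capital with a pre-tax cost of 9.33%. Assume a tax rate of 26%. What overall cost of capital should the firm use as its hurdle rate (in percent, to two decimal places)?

After-tax cost of debt = 9.33% × (1 − 26%) = 6.9042%.
WACC = 0.603 × 8.9400% + 0.397 × 6.9042% = 8.1318%.

8.13%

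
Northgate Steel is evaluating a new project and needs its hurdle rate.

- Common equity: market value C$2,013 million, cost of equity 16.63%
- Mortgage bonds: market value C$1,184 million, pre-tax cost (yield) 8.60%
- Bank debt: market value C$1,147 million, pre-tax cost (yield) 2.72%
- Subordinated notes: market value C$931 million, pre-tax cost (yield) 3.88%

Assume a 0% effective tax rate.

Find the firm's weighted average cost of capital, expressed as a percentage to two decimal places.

9.55%

Total capital V = 2013 + 1184 + 1147 + 931 = 5275.
Equity: weight = 2013/5275 = 0.3816; cost = 16.63%.
Mortgage bonds: weight = 1184/5275 = 0.2245; after-tax cost = 8.6% × (1 − 0%) = 8.6000%.
Bank debt: weight = 1147/5275 = 0.2174; after-tax cost = 2.72% × (1 − 0%) = 2.7200%.
Subordinated notes: weight = 931/5275 = 0.1765; after-tax cost = 3.88% × (1 − 0%) = 3.8800%.
WACC = 0.3816 × 16.6300% + 0.2245 × 8.6000% + 0.2174 × 2.7200% + 0.1765 × 3.8800% = 9.5527%.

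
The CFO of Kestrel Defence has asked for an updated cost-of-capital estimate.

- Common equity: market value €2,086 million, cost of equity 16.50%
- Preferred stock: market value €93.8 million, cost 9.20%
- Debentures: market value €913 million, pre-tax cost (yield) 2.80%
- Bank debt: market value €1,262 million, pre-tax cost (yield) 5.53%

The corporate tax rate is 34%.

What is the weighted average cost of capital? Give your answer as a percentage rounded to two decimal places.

9.55%

Total capital V = 2086 + 93.8 + 913 + 1262 = 4354.8.
Equity: weight = 2086/4354.8 = 0.4790; cost = 16.5%.
Preferred: weight = 93.8/4354.8 = 0.0215; cost = 9.2%.
Debentures: weight = 913/4354.8 = 0.2097; after-tax cost = 2.8% × (1 − 34%) = 1.8480%.
Bank debt: weight = 1262/4354.8 = 0.2898; after-tax cost = 5.53% × (1 − 34%) = 3.6498%.
WACC = 0.4790 × 16.5000% + 0.0215 × 9.2000% + 0.2097 × 1.8480% + 0.2898 × 3.6498% = 9.5470%.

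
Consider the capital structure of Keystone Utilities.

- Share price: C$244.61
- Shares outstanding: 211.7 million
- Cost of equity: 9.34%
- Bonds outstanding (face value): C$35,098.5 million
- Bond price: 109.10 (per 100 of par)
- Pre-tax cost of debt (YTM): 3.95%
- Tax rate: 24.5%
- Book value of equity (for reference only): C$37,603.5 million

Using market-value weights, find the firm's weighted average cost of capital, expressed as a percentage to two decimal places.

6.64%

Market value of equity E = 244.61 × 211.7m = 51783.937m. Market value of debt D = 35098.5m × 109.1/100 = 38292.4635m.
Total capital V = 51783.937 + 38292.4635 = 90076.4005.
Equity: weight = 51783.937/90076.4005 = 0.5749; cost = 9.34%.
Bonds outstanding: weight = 38292.4635/90076.4005 = 0.4251; after-tax cost = 3.95% × (1 − 24.5%) = 2.9823%.
WACC = 0.5749 × 9.3400% + 0.4251 × 2.9823% = 6.6373%.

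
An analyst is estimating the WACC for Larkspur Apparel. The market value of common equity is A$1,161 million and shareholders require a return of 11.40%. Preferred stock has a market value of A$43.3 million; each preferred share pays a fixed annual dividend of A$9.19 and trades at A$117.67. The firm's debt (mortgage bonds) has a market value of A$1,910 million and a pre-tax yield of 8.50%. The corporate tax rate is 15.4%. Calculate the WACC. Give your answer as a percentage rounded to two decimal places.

Cost of preferred: Rp = 9.19 / 117.67 = 7.8100%.
Total capital V = 1161 + 43.3 + 1910 = 3114.3.
Equity: weight = 1161/3114.3 = 0.3728; cost = 11.4%.
Preferred: weight = 43.3/3114.3 = 0.0139; cost = 7.81%.
Mortgage bonds: weight = 1910/3114.3 = 0.6133; after-tax cost = 8.5% × (1 − 15.4%) = 7.1910%.
WACC = 0.3728 × 11.4000% + 0.0139 × 7.8100% + 0.6133 × 7.1910% = 8.7687%.

8.77%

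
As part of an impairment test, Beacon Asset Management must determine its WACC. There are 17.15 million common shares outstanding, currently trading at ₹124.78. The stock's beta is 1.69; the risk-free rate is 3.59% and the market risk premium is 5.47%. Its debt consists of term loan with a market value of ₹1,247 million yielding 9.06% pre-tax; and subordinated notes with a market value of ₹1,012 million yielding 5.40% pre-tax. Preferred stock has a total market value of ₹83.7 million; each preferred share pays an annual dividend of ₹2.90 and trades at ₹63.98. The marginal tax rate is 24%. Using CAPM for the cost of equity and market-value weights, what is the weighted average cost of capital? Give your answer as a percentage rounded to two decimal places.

9.05%

Cost of equity via CAPM: Re = 3.59% + 1.69 × 5.47% = 12.8343%.
Cost of preferred: Rp = 2.9 / 63.98 = 4.5327%.
Market value of equity E = 124.78 × 17.15m = 2139.977m.
Total capital V = 2139.977 + 83.7 + 1247 + 1012 = 4482.677.
Equity: weight = 2139.977/4482.677 = 0.4774; cost = 12.8343%.
Preferred: weight = 83.7/4482.677 = 0.0187; cost = 4.5327%.
Term loan: weight = 1247/4482.677 = 0.2782; after-tax cost = 9.06% × (1 − 24%) = 6.8856%.
Subordinated notes: weight = 1012/4482.677 = 0.2258; after-tax cost = 5.4% × (1 − 24%) = 4.1040%.
WACC = 0.4774 × 12.8343% + 0.0187 × 4.5327% + 0.2782 × 6.8856% + 0.2258 × 4.1040% = 9.0535%.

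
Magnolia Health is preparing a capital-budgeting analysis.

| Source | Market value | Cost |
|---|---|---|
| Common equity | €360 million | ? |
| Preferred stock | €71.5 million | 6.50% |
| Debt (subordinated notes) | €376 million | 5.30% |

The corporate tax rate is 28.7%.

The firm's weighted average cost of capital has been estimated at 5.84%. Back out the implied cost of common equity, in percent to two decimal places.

Total capital V = 360 + 71.5 + 376 = 807.5.
Equity weight = 360/807.5 = 0.4458.
Preferred weight = 71.5/807.5 = 0.0885.
Subordinated notes weight = 376/807.5 = 0.4656.
Debt contribution = 0.4656 × 5.3% × (1 − 28.7%) = 1.7596%.
Preferred contribution = 0.0885 × 6.5% = 0.5755%.
Required equity contribution = 5.84% − 2.3351% = 3.5049%.
Re = 3.5049% / 0.4458 = 7.8616%.

7.86%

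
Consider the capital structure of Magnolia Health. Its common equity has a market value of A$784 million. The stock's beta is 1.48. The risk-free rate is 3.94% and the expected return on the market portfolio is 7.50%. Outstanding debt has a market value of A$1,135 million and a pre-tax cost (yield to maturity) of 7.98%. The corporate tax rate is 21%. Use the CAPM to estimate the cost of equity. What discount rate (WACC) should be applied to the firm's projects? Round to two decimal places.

7.49%

Market risk premium = 7.5% − 3.94% = 3.56%.
Cost of equity via CAPM: Re = 3.94% + 1.48 × 3.56% = 9.2088%.
Total capital V = 784 + 1135 = 1919.
Equity: weight = 784/1919 = 0.4085; cost = 9.2088%.
Debt: weight = 1135/1919 = 0.5915; after-tax cost = 7.98% × (1 − 21%) = 6.3042%.
WACC = 0.4085 × 9.2088% + 0.5915 × 6.3042% = 7.4909%.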